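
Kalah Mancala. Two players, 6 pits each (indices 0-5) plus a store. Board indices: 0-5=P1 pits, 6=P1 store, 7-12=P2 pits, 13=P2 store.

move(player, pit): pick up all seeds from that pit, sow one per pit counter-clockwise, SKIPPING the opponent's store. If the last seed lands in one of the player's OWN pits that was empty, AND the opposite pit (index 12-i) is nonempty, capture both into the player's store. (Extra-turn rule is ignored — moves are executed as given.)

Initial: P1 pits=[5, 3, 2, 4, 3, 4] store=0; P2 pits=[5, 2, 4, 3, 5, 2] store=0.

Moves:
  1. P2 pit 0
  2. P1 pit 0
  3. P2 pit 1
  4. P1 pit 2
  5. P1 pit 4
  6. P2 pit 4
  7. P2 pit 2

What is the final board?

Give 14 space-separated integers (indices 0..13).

Answer: 2 6 2 7 1 7 1 1 1 0 6 1 5 2

Derivation:
Move 1: P2 pit0 -> P1=[5,3,2,4,3,4](0) P2=[0,3,5,4,6,3](0)
Move 2: P1 pit0 -> P1=[0,4,3,5,4,5](0) P2=[0,3,5,4,6,3](0)
Move 3: P2 pit1 -> P1=[0,4,3,5,4,5](0) P2=[0,0,6,5,7,3](0)
Move 4: P1 pit2 -> P1=[0,4,0,6,5,6](0) P2=[0,0,6,5,7,3](0)
Move 5: P1 pit4 -> P1=[0,4,0,6,0,7](1) P2=[1,1,7,5,7,3](0)
Move 6: P2 pit4 -> P1=[1,5,1,7,1,7](1) P2=[1,1,7,5,0,4](1)
Move 7: P2 pit2 -> P1=[2,6,2,7,1,7](1) P2=[1,1,0,6,1,5](2)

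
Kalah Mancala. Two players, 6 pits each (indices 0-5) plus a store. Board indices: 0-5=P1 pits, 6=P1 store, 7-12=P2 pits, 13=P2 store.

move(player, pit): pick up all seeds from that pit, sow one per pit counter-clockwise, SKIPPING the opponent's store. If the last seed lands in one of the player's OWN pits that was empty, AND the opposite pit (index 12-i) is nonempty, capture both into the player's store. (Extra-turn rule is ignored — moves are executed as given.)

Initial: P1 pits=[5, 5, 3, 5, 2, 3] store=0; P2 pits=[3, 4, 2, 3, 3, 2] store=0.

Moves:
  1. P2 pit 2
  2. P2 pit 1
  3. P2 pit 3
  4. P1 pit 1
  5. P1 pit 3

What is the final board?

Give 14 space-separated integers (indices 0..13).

Move 1: P2 pit2 -> P1=[5,5,3,5,2,3](0) P2=[3,4,0,4,4,2](0)
Move 2: P2 pit1 -> P1=[5,5,3,5,2,3](0) P2=[3,0,1,5,5,3](0)
Move 3: P2 pit3 -> P1=[6,6,3,5,2,3](0) P2=[3,0,1,0,6,4](1)
Move 4: P1 pit1 -> P1=[6,0,4,6,3,4](1) P2=[4,0,1,0,6,4](1)
Move 5: P1 pit3 -> P1=[6,0,4,0,4,5](2) P2=[5,1,2,0,6,4](1)

Answer: 6 0 4 0 4 5 2 5 1 2 0 6 4 1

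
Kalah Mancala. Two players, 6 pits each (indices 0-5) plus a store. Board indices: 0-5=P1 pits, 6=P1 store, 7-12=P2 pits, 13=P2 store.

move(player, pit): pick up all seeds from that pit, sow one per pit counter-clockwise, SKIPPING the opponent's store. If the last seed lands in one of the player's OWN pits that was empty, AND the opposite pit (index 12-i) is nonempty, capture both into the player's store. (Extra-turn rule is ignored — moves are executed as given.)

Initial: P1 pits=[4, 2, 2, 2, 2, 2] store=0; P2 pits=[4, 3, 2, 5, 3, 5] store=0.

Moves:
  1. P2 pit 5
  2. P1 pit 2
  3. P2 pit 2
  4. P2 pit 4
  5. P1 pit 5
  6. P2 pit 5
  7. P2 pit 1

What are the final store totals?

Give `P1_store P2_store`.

Answer: 1 10

Derivation:
Move 1: P2 pit5 -> P1=[5,3,3,3,2,2](0) P2=[4,3,2,5,3,0](1)
Move 2: P1 pit2 -> P1=[5,3,0,4,3,3](0) P2=[4,3,2,5,3,0](1)
Move 3: P2 pit2 -> P1=[5,3,0,4,3,3](0) P2=[4,3,0,6,4,0](1)
Move 4: P2 pit4 -> P1=[6,4,0,4,3,3](0) P2=[4,3,0,6,0,1](2)
Move 5: P1 pit5 -> P1=[6,4,0,4,3,0](1) P2=[5,4,0,6,0,1](2)
Move 6: P2 pit5 -> P1=[6,4,0,4,3,0](1) P2=[5,4,0,6,0,0](3)
Move 7: P2 pit1 -> P1=[0,4,0,4,3,0](1) P2=[5,0,1,7,1,0](10)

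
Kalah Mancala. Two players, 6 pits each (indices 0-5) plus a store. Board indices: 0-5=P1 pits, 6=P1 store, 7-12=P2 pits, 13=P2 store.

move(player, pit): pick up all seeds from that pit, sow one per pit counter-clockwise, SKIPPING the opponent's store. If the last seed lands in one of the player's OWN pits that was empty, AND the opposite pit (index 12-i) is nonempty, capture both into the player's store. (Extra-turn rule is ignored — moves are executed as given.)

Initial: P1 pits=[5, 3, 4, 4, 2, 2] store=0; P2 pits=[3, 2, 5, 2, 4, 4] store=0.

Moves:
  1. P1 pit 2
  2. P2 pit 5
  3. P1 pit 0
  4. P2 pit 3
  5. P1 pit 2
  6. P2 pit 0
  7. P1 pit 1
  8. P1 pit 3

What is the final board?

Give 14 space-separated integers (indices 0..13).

Move 1: P1 pit2 -> P1=[5,3,0,5,3,3](1) P2=[3,2,5,2,4,4](0)
Move 2: P2 pit5 -> P1=[6,4,1,5,3,3](1) P2=[3,2,5,2,4,0](1)
Move 3: P1 pit0 -> P1=[0,5,2,6,4,4](2) P2=[3,2,5,2,4,0](1)
Move 4: P2 pit3 -> P1=[0,5,2,6,4,4](2) P2=[3,2,5,0,5,1](1)
Move 5: P1 pit2 -> P1=[0,5,0,7,5,4](2) P2=[3,2,5,0,5,1](1)
Move 6: P2 pit0 -> P1=[0,5,0,7,5,4](2) P2=[0,3,6,1,5,1](1)
Move 7: P1 pit1 -> P1=[0,0,1,8,6,5](3) P2=[0,3,6,1,5,1](1)
Move 8: P1 pit3 -> P1=[0,0,1,0,7,6](4) P2=[1,4,7,2,6,1](1)

Answer: 0 0 1 0 7 6 4 1 4 7 2 6 1 1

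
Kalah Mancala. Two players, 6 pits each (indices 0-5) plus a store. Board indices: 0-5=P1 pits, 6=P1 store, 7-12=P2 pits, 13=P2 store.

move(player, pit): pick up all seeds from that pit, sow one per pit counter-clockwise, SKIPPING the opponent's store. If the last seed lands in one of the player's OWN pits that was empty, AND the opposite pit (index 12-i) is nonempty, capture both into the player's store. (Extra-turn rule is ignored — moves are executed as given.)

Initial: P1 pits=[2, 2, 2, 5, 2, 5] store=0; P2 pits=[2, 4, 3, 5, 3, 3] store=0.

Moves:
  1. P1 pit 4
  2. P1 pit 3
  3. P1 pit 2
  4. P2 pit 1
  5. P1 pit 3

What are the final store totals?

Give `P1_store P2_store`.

Answer: 2 1

Derivation:
Move 1: P1 pit4 -> P1=[2,2,2,5,0,6](1) P2=[2,4,3,5,3,3](0)
Move 2: P1 pit3 -> P1=[2,2,2,0,1,7](2) P2=[3,5,3,5,3,3](0)
Move 3: P1 pit2 -> P1=[2,2,0,1,2,7](2) P2=[3,5,3,5,3,3](0)
Move 4: P2 pit1 -> P1=[2,2,0,1,2,7](2) P2=[3,0,4,6,4,4](1)
Move 5: P1 pit3 -> P1=[2,2,0,0,3,7](2) P2=[3,0,4,6,4,4](1)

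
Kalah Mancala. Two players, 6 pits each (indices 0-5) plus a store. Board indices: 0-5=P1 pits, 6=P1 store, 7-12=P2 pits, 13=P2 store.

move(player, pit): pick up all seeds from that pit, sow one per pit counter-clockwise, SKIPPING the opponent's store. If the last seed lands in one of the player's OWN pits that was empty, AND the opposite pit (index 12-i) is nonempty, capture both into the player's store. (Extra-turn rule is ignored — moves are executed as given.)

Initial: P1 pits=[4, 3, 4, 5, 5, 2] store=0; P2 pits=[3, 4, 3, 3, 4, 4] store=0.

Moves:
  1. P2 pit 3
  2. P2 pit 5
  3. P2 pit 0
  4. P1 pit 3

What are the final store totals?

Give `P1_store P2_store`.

Answer: 1 8

Derivation:
Move 1: P2 pit3 -> P1=[4,3,4,5,5,2](0) P2=[3,4,3,0,5,5](1)
Move 2: P2 pit5 -> P1=[5,4,5,6,5,2](0) P2=[3,4,3,0,5,0](2)
Move 3: P2 pit0 -> P1=[5,4,0,6,5,2](0) P2=[0,5,4,0,5,0](8)
Move 4: P1 pit3 -> P1=[5,4,0,0,6,3](1) P2=[1,6,5,0,5,0](8)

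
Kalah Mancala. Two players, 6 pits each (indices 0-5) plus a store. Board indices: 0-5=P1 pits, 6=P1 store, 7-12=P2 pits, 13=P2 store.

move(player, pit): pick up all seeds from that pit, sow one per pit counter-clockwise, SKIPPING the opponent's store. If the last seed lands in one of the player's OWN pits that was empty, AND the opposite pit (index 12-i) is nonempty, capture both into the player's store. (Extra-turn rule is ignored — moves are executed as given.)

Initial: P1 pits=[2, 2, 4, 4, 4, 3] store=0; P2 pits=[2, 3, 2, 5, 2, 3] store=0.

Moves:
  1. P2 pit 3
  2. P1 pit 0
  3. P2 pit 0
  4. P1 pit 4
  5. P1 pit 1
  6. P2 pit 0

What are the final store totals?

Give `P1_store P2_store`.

Answer: 1 1

Derivation:
Move 1: P2 pit3 -> P1=[3,3,4,4,4,3](0) P2=[2,3,2,0,3,4](1)
Move 2: P1 pit0 -> P1=[0,4,5,5,4,3](0) P2=[2,3,2,0,3,4](1)
Move 3: P2 pit0 -> P1=[0,4,5,5,4,3](0) P2=[0,4,3,0,3,4](1)
Move 4: P1 pit4 -> P1=[0,4,5,5,0,4](1) P2=[1,5,3,0,3,4](1)
Move 5: P1 pit1 -> P1=[0,0,6,6,1,5](1) P2=[1,5,3,0,3,4](1)
Move 6: P2 pit0 -> P1=[0,0,6,6,1,5](1) P2=[0,6,3,0,3,4](1)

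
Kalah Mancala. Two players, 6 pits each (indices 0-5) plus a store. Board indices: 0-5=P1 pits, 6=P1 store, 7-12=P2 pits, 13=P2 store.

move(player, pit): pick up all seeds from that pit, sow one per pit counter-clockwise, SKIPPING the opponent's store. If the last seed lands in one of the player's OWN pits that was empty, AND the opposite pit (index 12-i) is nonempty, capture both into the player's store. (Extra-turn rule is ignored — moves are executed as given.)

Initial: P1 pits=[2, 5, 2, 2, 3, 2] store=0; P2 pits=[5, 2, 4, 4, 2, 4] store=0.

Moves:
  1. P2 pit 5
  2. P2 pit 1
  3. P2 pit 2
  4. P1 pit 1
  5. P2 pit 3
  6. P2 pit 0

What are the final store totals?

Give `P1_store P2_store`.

Answer: 1 4

Derivation:
Move 1: P2 pit5 -> P1=[3,6,3,2,3,2](0) P2=[5,2,4,4,2,0](1)
Move 2: P2 pit1 -> P1=[3,6,3,2,3,2](0) P2=[5,0,5,5,2,0](1)
Move 3: P2 pit2 -> P1=[4,6,3,2,3,2](0) P2=[5,0,0,6,3,1](2)
Move 4: P1 pit1 -> P1=[4,0,4,3,4,3](1) P2=[6,0,0,6,3,1](2)
Move 5: P2 pit3 -> P1=[5,1,5,3,4,3](1) P2=[6,0,0,0,4,2](3)
Move 6: P2 pit0 -> P1=[5,1,5,3,4,3](1) P2=[0,1,1,1,5,3](4)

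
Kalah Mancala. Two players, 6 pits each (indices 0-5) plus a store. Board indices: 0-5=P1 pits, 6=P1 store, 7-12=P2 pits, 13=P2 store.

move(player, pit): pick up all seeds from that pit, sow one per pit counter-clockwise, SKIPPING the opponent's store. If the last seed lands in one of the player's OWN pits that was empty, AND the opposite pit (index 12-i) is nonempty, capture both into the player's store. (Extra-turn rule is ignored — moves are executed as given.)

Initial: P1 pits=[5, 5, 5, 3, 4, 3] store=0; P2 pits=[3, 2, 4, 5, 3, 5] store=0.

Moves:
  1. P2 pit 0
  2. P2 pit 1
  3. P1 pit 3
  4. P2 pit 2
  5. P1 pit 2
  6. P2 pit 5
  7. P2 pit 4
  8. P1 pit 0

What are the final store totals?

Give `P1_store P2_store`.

Answer: 3 3

Derivation:
Move 1: P2 pit0 -> P1=[5,5,5,3,4,3](0) P2=[0,3,5,6,3,5](0)
Move 2: P2 pit1 -> P1=[5,5,5,3,4,3](0) P2=[0,0,6,7,4,5](0)
Move 3: P1 pit3 -> P1=[5,5,5,0,5,4](1) P2=[0,0,6,7,4,5](0)
Move 4: P2 pit2 -> P1=[6,6,5,0,5,4](1) P2=[0,0,0,8,5,6](1)
Move 5: P1 pit2 -> P1=[6,6,0,1,6,5](2) P2=[1,0,0,8,5,6](1)
Move 6: P2 pit5 -> P1=[7,7,1,2,7,5](2) P2=[1,0,0,8,5,0](2)
Move 7: P2 pit4 -> P1=[8,8,2,2,7,5](2) P2=[1,0,0,8,0,1](3)
Move 8: P1 pit0 -> P1=[0,9,3,3,8,6](3) P2=[2,1,0,8,0,1](3)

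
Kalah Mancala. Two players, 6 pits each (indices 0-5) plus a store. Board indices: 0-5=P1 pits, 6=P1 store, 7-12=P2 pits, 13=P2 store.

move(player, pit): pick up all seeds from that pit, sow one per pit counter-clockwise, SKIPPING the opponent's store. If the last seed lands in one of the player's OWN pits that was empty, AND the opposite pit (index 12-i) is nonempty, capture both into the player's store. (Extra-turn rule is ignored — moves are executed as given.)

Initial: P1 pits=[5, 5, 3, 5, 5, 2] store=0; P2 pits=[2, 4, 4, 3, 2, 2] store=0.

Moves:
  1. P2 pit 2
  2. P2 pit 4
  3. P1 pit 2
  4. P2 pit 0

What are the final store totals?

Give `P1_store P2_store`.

Answer: 0 9

Derivation:
Move 1: P2 pit2 -> P1=[5,5,3,5,5,2](0) P2=[2,4,0,4,3,3](1)
Move 2: P2 pit4 -> P1=[6,5,3,5,5,2](0) P2=[2,4,0,4,0,4](2)
Move 3: P1 pit2 -> P1=[6,5,0,6,6,3](0) P2=[2,4,0,4,0,4](2)
Move 4: P2 pit0 -> P1=[6,5,0,0,6,3](0) P2=[0,5,0,4,0,4](9)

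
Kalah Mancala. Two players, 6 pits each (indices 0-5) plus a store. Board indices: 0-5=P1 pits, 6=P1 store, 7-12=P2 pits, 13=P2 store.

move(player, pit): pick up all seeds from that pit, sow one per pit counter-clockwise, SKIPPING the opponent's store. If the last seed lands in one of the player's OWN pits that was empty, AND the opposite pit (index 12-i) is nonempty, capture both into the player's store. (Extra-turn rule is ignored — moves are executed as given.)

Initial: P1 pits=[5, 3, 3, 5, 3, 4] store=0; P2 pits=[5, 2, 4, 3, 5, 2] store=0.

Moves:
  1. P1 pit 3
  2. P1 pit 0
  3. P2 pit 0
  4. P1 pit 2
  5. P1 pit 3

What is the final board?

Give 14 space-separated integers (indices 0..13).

Answer: 0 4 0 0 7 8 2 0 4 5 4 6 3 1

Derivation:
Move 1: P1 pit3 -> P1=[5,3,3,0,4,5](1) P2=[6,3,4,3,5,2](0)
Move 2: P1 pit0 -> P1=[0,4,4,1,5,6](1) P2=[6,3,4,3,5,2](0)
Move 3: P2 pit0 -> P1=[0,4,4,1,5,6](1) P2=[0,4,5,4,6,3](1)
Move 4: P1 pit2 -> P1=[0,4,0,2,6,7](2) P2=[0,4,5,4,6,3](1)
Move 5: P1 pit3 -> P1=[0,4,0,0,7,8](2) P2=[0,4,5,4,6,3](1)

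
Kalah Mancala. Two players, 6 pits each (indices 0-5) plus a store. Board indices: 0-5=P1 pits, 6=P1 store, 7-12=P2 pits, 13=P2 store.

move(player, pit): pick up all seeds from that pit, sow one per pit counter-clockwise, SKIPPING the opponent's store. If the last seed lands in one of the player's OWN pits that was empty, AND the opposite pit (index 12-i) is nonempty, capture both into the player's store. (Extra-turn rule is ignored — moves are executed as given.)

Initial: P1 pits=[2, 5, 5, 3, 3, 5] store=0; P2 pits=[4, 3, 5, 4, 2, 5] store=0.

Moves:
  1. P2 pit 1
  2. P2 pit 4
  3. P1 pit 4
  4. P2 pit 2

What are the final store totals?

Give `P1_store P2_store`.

Answer: 1 2

Derivation:
Move 1: P2 pit1 -> P1=[2,5,5,3,3,5](0) P2=[4,0,6,5,3,5](0)
Move 2: P2 pit4 -> P1=[3,5,5,3,3,5](0) P2=[4,0,6,5,0,6](1)
Move 3: P1 pit4 -> P1=[3,5,5,3,0,6](1) P2=[5,0,6,5,0,6](1)
Move 4: P2 pit2 -> P1=[4,6,5,3,0,6](1) P2=[5,0,0,6,1,7](2)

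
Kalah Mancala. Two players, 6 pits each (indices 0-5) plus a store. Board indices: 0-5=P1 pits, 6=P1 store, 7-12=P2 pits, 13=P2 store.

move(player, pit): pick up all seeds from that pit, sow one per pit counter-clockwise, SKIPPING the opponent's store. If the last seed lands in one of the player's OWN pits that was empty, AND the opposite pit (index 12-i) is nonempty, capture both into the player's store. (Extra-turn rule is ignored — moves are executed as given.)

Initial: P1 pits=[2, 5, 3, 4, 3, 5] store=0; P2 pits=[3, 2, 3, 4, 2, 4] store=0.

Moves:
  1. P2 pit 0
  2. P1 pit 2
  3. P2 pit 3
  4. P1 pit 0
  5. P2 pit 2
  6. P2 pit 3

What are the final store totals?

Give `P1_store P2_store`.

Answer: 0 2

Derivation:
Move 1: P2 pit0 -> P1=[2,5,3,4,3,5](0) P2=[0,3,4,5,2,4](0)
Move 2: P1 pit2 -> P1=[2,5,0,5,4,6](0) P2=[0,3,4,5,2,4](0)
Move 3: P2 pit3 -> P1=[3,6,0,5,4,6](0) P2=[0,3,4,0,3,5](1)
Move 4: P1 pit0 -> P1=[0,7,1,6,4,6](0) P2=[0,3,4,0,3,5](1)
Move 5: P2 pit2 -> P1=[0,7,1,6,4,6](0) P2=[0,3,0,1,4,6](2)
Move 6: P2 pit3 -> P1=[0,7,1,6,4,6](0) P2=[0,3,0,0,5,6](2)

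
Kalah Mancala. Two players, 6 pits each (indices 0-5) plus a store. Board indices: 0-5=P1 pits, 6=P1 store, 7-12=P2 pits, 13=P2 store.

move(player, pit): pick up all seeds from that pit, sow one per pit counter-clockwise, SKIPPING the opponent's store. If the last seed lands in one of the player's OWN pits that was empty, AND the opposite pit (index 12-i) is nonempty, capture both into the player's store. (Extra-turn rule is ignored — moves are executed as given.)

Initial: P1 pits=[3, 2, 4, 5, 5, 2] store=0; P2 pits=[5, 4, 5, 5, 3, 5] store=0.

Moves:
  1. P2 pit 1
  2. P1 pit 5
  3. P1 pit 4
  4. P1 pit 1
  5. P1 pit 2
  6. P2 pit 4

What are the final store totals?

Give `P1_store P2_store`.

Answer: 3 1

Derivation:
Move 1: P2 pit1 -> P1=[3,2,4,5,5,2](0) P2=[5,0,6,6,4,6](0)
Move 2: P1 pit5 -> P1=[3,2,4,5,5,0](1) P2=[6,0,6,6,4,6](0)
Move 3: P1 pit4 -> P1=[3,2,4,5,0,1](2) P2=[7,1,7,6,4,6](0)
Move 4: P1 pit1 -> P1=[3,0,5,6,0,1](2) P2=[7,1,7,6,4,6](0)
Move 5: P1 pit2 -> P1=[3,0,0,7,1,2](3) P2=[8,1,7,6,4,6](0)
Move 6: P2 pit4 -> P1=[4,1,0,7,1,2](3) P2=[8,1,7,6,0,7](1)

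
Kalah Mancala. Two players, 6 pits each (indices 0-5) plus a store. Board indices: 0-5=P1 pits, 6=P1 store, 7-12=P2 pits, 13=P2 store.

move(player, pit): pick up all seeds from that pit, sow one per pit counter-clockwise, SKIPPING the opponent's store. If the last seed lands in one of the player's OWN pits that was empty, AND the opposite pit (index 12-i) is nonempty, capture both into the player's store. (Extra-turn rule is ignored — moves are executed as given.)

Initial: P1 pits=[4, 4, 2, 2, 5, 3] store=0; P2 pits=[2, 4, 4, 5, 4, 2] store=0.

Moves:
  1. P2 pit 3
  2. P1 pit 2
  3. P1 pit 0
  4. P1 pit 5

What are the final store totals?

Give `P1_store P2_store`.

Answer: 1 1

Derivation:
Move 1: P2 pit3 -> P1=[5,5,2,2,5,3](0) P2=[2,4,4,0,5,3](1)
Move 2: P1 pit2 -> P1=[5,5,0,3,6,3](0) P2=[2,4,4,0,5,3](1)
Move 3: P1 pit0 -> P1=[0,6,1,4,7,4](0) P2=[2,4,4,0,5,3](1)
Move 4: P1 pit5 -> P1=[0,6,1,4,7,0](1) P2=[3,5,5,0,5,3](1)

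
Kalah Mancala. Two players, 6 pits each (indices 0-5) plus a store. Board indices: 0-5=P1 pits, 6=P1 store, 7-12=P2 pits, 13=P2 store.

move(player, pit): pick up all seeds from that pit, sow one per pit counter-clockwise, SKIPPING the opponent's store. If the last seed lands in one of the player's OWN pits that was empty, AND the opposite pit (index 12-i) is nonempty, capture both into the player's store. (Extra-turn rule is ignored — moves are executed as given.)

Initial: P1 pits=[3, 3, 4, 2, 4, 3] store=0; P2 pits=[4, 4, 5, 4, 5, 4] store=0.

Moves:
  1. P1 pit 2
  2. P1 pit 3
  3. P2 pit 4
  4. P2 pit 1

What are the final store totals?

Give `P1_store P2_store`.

Answer: 2 1

Derivation:
Move 1: P1 pit2 -> P1=[3,3,0,3,5,4](1) P2=[4,4,5,4,5,4](0)
Move 2: P1 pit3 -> P1=[3,3,0,0,6,5](2) P2=[4,4,5,4,5,4](0)
Move 3: P2 pit4 -> P1=[4,4,1,0,6,5](2) P2=[4,4,5,4,0,5](1)
Move 4: P2 pit1 -> P1=[4,4,1,0,6,5](2) P2=[4,0,6,5,1,6](1)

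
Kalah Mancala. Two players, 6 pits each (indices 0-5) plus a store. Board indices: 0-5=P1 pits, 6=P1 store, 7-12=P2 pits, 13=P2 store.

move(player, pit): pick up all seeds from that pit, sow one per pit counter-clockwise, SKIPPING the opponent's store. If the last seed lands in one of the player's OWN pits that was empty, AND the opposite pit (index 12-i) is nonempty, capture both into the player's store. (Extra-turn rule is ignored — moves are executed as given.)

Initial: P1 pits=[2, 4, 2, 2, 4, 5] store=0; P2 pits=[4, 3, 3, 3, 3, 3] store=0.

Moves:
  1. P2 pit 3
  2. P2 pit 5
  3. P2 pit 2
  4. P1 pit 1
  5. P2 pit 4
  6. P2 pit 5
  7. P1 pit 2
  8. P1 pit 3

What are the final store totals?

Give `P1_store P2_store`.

Move 1: P2 pit3 -> P1=[2,4,2,2,4,5](0) P2=[4,3,3,0,4,4](1)
Move 2: P2 pit5 -> P1=[3,5,3,2,4,5](0) P2=[4,3,3,0,4,0](2)
Move 3: P2 pit2 -> P1=[0,5,3,2,4,5](0) P2=[4,3,0,1,5,0](6)
Move 4: P1 pit1 -> P1=[0,0,4,3,5,6](1) P2=[4,3,0,1,5,0](6)
Move 5: P2 pit4 -> P1=[1,1,5,3,5,6](1) P2=[4,3,0,1,0,1](7)
Move 6: P2 pit5 -> P1=[1,1,5,3,5,6](1) P2=[4,3,0,1,0,0](8)
Move 7: P1 pit2 -> P1=[1,1,0,4,6,7](2) P2=[5,3,0,1,0,0](8)
Move 8: P1 pit3 -> P1=[1,1,0,0,7,8](3) P2=[6,3,0,1,0,0](8)

Answer: 3 8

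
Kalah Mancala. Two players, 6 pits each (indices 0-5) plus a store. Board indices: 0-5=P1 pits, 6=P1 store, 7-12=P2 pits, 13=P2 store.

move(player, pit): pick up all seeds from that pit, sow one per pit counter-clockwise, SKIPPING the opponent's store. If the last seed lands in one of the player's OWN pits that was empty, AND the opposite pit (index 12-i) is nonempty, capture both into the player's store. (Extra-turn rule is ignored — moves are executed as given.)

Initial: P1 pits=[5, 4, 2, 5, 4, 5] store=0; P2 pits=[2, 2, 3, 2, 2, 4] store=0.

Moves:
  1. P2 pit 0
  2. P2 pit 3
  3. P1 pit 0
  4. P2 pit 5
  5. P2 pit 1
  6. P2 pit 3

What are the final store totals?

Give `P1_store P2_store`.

Answer: 0 1

Derivation:
Move 1: P2 pit0 -> P1=[5,4,2,5,4,5](0) P2=[0,3,4,2,2,4](0)
Move 2: P2 pit3 -> P1=[5,4,2,5,4,5](0) P2=[0,3,4,0,3,5](0)
Move 3: P1 pit0 -> P1=[0,5,3,6,5,6](0) P2=[0,3,4,0,3,5](0)
Move 4: P2 pit5 -> P1=[1,6,4,7,5,6](0) P2=[0,3,4,0,3,0](1)
Move 5: P2 pit1 -> P1=[1,6,4,7,5,6](0) P2=[0,0,5,1,4,0](1)
Move 6: P2 pit3 -> P1=[1,6,4,7,5,6](0) P2=[0,0,5,0,5,0](1)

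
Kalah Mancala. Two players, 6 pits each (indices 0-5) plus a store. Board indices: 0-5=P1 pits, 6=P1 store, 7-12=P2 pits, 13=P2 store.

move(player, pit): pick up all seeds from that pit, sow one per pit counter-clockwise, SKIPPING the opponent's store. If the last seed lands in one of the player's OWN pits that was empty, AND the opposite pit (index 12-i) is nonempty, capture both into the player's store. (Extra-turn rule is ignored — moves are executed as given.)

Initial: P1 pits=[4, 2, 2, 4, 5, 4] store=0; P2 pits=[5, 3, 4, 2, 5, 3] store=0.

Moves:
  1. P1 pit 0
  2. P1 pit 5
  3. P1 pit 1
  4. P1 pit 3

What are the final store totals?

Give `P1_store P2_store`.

Move 1: P1 pit0 -> P1=[0,3,3,5,6,4](0) P2=[5,3,4,2,5,3](0)
Move 2: P1 pit5 -> P1=[0,3,3,5,6,0](1) P2=[6,4,5,2,5,3](0)
Move 3: P1 pit1 -> P1=[0,0,4,6,7,0](1) P2=[6,4,5,2,5,3](0)
Move 4: P1 pit3 -> P1=[0,0,4,0,8,1](2) P2=[7,5,6,2,5,3](0)

Answer: 2 0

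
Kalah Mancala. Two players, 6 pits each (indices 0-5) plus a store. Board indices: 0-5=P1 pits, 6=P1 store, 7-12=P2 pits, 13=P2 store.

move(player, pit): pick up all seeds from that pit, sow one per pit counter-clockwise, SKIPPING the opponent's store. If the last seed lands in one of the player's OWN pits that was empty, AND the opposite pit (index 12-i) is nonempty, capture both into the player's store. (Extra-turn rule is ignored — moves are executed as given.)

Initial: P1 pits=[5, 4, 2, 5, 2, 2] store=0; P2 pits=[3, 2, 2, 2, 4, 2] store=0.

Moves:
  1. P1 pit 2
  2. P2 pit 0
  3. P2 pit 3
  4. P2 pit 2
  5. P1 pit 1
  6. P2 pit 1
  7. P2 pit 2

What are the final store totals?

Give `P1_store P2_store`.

Move 1: P1 pit2 -> P1=[5,4,0,6,3,2](0) P2=[3,2,2,2,4,2](0)
Move 2: P2 pit0 -> P1=[5,4,0,6,3,2](0) P2=[0,3,3,3,4,2](0)
Move 3: P2 pit3 -> P1=[5,4,0,6,3,2](0) P2=[0,3,3,0,5,3](1)
Move 4: P2 pit2 -> P1=[5,4,0,6,3,2](0) P2=[0,3,0,1,6,4](1)
Move 5: P1 pit1 -> P1=[5,0,1,7,4,3](0) P2=[0,3,0,1,6,4](1)
Move 6: P2 pit1 -> P1=[5,0,1,7,4,3](0) P2=[0,0,1,2,7,4](1)
Move 7: P2 pit2 -> P1=[5,0,1,7,4,3](0) P2=[0,0,0,3,7,4](1)

Answer: 0 1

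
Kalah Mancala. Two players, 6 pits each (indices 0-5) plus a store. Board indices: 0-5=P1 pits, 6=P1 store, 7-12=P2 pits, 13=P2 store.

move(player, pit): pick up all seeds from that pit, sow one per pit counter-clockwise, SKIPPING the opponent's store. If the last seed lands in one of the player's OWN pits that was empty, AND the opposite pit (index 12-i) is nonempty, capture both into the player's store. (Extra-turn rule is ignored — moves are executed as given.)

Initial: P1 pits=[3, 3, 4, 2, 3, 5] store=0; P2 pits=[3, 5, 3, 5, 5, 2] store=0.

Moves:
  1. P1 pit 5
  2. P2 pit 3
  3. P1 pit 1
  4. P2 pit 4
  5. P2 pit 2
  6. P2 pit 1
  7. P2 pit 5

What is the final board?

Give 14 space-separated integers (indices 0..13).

Move 1: P1 pit5 -> P1=[3,3,4,2,3,0](1) P2=[4,6,4,6,5,2](0)
Move 2: P2 pit3 -> P1=[4,4,5,2,3,0](1) P2=[4,6,4,0,6,3](1)
Move 3: P1 pit1 -> P1=[4,0,6,3,4,0](6) P2=[0,6,4,0,6,3](1)
Move 4: P2 pit4 -> P1=[5,1,7,4,4,0](6) P2=[0,6,4,0,0,4](2)
Move 5: P2 pit2 -> P1=[5,1,7,4,4,0](6) P2=[0,6,0,1,1,5](3)
Move 6: P2 pit1 -> P1=[6,1,7,4,4,0](6) P2=[0,0,1,2,2,6](4)
Move 7: P2 pit5 -> P1=[7,2,8,5,5,0](6) P2=[0,0,1,2,2,0](5)

Answer: 7 2 8 5 5 0 6 0 0 1 2 2 0 5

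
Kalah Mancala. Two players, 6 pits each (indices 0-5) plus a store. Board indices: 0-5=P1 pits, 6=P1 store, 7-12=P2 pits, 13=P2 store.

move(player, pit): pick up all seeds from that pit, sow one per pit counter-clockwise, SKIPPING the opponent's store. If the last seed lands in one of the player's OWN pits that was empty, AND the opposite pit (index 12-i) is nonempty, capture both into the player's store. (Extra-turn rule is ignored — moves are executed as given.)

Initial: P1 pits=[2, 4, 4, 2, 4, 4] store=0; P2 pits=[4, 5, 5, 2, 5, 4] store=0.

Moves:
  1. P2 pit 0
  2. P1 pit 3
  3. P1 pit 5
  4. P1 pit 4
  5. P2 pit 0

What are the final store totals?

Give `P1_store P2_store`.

Answer: 2 0

Derivation:
Move 1: P2 pit0 -> P1=[2,4,4,2,4,4](0) P2=[0,6,6,3,6,4](0)
Move 2: P1 pit3 -> P1=[2,4,4,0,5,5](0) P2=[0,6,6,3,6,4](0)
Move 3: P1 pit5 -> P1=[2,4,4,0,5,0](1) P2=[1,7,7,4,6,4](0)
Move 4: P1 pit4 -> P1=[2,4,4,0,0,1](2) P2=[2,8,8,4,6,4](0)
Move 5: P2 pit0 -> P1=[2,4,4,0,0,1](2) P2=[0,9,9,4,6,4](0)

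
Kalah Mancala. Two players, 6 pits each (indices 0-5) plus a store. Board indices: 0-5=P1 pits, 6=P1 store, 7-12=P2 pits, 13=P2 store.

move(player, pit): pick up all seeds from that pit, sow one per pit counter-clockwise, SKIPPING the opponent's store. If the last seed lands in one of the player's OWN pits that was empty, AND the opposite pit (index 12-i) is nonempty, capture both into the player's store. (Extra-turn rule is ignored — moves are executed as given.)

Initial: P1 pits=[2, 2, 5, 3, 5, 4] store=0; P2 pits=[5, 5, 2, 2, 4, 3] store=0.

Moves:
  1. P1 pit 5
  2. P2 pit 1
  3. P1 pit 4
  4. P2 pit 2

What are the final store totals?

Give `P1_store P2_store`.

Move 1: P1 pit5 -> P1=[2,2,5,3,5,0](1) P2=[6,6,3,2,4,3](0)
Move 2: P2 pit1 -> P1=[3,2,5,3,5,0](1) P2=[6,0,4,3,5,4](1)
Move 3: P1 pit4 -> P1=[3,2,5,3,0,1](2) P2=[7,1,5,3,5,4](1)
Move 4: P2 pit2 -> P1=[4,2,5,3,0,1](2) P2=[7,1,0,4,6,5](2)

Answer: 2 2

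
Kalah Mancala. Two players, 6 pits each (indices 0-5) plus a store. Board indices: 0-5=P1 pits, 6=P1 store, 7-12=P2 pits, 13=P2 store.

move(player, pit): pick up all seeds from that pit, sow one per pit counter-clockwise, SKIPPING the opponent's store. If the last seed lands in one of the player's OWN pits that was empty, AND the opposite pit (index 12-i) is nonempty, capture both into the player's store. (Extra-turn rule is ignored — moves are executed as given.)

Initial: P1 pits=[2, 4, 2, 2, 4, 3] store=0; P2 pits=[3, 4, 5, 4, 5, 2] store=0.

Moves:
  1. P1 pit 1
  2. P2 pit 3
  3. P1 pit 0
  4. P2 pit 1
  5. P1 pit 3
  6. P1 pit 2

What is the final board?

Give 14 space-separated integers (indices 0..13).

Move 1: P1 pit1 -> P1=[2,0,3,3,5,4](0) P2=[3,4,5,4,5,2](0)
Move 2: P2 pit3 -> P1=[3,0,3,3,5,4](0) P2=[3,4,5,0,6,3](1)
Move 3: P1 pit0 -> P1=[0,1,4,4,5,4](0) P2=[3,4,5,0,6,3](1)
Move 4: P2 pit1 -> P1=[0,1,4,4,5,4](0) P2=[3,0,6,1,7,4](1)
Move 5: P1 pit3 -> P1=[0,1,4,0,6,5](1) P2=[4,0,6,1,7,4](1)
Move 6: P1 pit2 -> P1=[0,1,0,1,7,6](2) P2=[4,0,6,1,7,4](1)

Answer: 0 1 0 1 7 6 2 4 0 6 1 7 4 1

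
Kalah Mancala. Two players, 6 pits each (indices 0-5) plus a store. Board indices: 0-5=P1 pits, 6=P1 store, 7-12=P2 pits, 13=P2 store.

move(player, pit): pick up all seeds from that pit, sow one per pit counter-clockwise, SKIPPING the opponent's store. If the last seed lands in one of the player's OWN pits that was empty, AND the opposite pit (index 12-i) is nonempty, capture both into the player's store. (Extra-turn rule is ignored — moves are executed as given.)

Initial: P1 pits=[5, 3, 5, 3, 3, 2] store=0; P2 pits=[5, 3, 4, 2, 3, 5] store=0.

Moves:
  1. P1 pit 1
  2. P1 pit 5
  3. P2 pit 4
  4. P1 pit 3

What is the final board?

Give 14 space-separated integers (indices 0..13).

Answer: 6 0 6 0 5 1 2 7 3 4 2 0 6 1

Derivation:
Move 1: P1 pit1 -> P1=[5,0,6,4,4,2](0) P2=[5,3,4,2,3,5](0)
Move 2: P1 pit5 -> P1=[5,0,6,4,4,0](1) P2=[6,3,4,2,3,5](0)
Move 3: P2 pit4 -> P1=[6,0,6,4,4,0](1) P2=[6,3,4,2,0,6](1)
Move 4: P1 pit3 -> P1=[6,0,6,0,5,1](2) P2=[7,3,4,2,0,6](1)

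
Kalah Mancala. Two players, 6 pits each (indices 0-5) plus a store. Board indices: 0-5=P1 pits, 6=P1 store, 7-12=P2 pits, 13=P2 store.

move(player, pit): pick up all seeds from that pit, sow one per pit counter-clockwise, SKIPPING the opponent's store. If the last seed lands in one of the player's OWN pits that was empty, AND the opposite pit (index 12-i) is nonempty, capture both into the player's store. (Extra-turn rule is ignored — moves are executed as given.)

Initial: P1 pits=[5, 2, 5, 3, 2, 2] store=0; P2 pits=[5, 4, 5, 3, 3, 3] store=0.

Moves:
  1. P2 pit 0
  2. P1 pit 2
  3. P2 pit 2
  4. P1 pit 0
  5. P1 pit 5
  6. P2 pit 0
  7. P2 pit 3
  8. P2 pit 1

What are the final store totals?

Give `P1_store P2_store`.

Move 1: P2 pit0 -> P1=[5,2,5,3,2,2](0) P2=[0,5,6,4,4,4](0)
Move 2: P1 pit2 -> P1=[5,2,0,4,3,3](1) P2=[1,5,6,4,4,4](0)
Move 3: P2 pit2 -> P1=[6,3,0,4,3,3](1) P2=[1,5,0,5,5,5](1)
Move 4: P1 pit0 -> P1=[0,4,1,5,4,4](2) P2=[1,5,0,5,5,5](1)
Move 5: P1 pit5 -> P1=[0,4,1,5,4,0](3) P2=[2,6,1,5,5,5](1)
Move 6: P2 pit0 -> P1=[0,4,1,5,4,0](3) P2=[0,7,2,5,5,5](1)
Move 7: P2 pit3 -> P1=[1,5,1,5,4,0](3) P2=[0,7,2,0,6,6](2)
Move 8: P2 pit1 -> P1=[2,6,1,5,4,0](3) P2=[0,0,3,1,7,7](3)

Answer: 3 3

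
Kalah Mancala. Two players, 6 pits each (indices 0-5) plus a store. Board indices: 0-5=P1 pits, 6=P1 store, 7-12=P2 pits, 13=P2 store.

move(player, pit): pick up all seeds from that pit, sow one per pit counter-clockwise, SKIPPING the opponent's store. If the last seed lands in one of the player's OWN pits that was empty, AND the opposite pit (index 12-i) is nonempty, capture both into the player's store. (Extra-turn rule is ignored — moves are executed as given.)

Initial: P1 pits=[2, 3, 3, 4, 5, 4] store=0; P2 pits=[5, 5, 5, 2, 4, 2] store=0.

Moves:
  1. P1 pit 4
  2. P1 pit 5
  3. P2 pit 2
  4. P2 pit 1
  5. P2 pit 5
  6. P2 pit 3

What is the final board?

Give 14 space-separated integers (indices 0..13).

Move 1: P1 pit4 -> P1=[2,3,3,4,0,5](1) P2=[6,6,6,2,4,2](0)
Move 2: P1 pit5 -> P1=[2,3,3,4,0,0](2) P2=[7,7,7,3,4,2](0)
Move 3: P2 pit2 -> P1=[3,4,4,4,0,0](2) P2=[7,7,0,4,5,3](1)
Move 4: P2 pit1 -> P1=[4,5,4,4,0,0](2) P2=[7,0,1,5,6,4](2)
Move 5: P2 pit5 -> P1=[5,6,5,4,0,0](2) P2=[7,0,1,5,6,0](3)
Move 6: P2 pit3 -> P1=[6,7,5,4,0,0](2) P2=[7,0,1,0,7,1](4)

Answer: 6 7 5 4 0 0 2 7 0 1 0 7 1 4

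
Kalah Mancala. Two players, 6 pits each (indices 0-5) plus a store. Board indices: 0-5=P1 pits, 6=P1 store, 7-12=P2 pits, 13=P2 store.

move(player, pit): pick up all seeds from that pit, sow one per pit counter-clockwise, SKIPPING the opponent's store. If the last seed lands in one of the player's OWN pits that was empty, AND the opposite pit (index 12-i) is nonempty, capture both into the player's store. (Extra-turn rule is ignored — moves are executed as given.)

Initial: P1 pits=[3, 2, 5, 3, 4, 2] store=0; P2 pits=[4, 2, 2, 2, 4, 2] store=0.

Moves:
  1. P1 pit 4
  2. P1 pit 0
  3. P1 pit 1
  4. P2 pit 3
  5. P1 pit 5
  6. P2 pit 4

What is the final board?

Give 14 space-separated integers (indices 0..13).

Answer: 1 1 8 5 0 0 6 6 1 2 0 0 4 1

Derivation:
Move 1: P1 pit4 -> P1=[3,2,5,3,0,3](1) P2=[5,3,2,2,4,2](0)
Move 2: P1 pit0 -> P1=[0,3,6,4,0,3](1) P2=[5,3,2,2,4,2](0)
Move 3: P1 pit1 -> P1=[0,0,7,5,0,3](5) P2=[5,0,2,2,4,2](0)
Move 4: P2 pit3 -> P1=[0,0,7,5,0,3](5) P2=[5,0,2,0,5,3](0)
Move 5: P1 pit5 -> P1=[0,0,7,5,0,0](6) P2=[6,1,2,0,5,3](0)
Move 6: P2 pit4 -> P1=[1,1,8,5,0,0](6) P2=[6,1,2,0,0,4](1)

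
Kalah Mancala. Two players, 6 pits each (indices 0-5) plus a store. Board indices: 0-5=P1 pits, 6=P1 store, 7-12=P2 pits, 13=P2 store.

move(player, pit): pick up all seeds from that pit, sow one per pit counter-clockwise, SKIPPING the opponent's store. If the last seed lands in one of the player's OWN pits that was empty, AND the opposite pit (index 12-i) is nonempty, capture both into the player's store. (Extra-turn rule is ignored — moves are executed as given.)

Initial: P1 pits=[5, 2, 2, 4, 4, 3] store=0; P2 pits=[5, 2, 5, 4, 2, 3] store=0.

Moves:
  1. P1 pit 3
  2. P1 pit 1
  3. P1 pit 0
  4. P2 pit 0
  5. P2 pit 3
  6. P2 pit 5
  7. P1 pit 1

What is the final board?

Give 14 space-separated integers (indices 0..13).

Answer: 2 0 6 3 7 5 7 0 3 1 0 4 0 3

Derivation:
Move 1: P1 pit3 -> P1=[5,2,2,0,5,4](1) P2=[6,2,5,4,2,3](0)
Move 2: P1 pit1 -> P1=[5,0,3,0,5,4](7) P2=[6,2,0,4,2,3](0)
Move 3: P1 pit0 -> P1=[0,1,4,1,6,5](7) P2=[6,2,0,4,2,3](0)
Move 4: P2 pit0 -> P1=[0,1,4,1,6,5](7) P2=[0,3,1,5,3,4](1)
Move 5: P2 pit3 -> P1=[1,2,4,1,6,5](7) P2=[0,3,1,0,4,5](2)
Move 6: P2 pit5 -> P1=[2,3,5,2,6,5](7) P2=[0,3,1,0,4,0](3)
Move 7: P1 pit1 -> P1=[2,0,6,3,7,5](7) P2=[0,3,1,0,4,0](3)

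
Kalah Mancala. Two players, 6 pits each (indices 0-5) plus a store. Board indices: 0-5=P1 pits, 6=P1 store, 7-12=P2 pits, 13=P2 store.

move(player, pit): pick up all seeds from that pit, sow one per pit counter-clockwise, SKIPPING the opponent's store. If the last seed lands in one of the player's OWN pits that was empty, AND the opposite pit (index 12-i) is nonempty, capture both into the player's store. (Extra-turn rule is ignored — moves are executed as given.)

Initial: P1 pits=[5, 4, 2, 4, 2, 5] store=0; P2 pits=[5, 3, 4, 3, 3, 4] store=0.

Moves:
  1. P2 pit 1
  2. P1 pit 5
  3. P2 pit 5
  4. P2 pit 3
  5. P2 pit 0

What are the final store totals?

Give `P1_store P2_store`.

Answer: 1 3

Derivation:
Move 1: P2 pit1 -> P1=[5,4,2,4,2,5](0) P2=[5,0,5,4,4,4](0)
Move 2: P1 pit5 -> P1=[5,4,2,4,2,0](1) P2=[6,1,6,5,4,4](0)
Move 3: P2 pit5 -> P1=[6,5,3,4,2,0](1) P2=[6,1,6,5,4,0](1)
Move 4: P2 pit3 -> P1=[7,6,3,4,2,0](1) P2=[6,1,6,0,5,1](2)
Move 5: P2 pit0 -> P1=[7,6,3,4,2,0](1) P2=[0,2,7,1,6,2](3)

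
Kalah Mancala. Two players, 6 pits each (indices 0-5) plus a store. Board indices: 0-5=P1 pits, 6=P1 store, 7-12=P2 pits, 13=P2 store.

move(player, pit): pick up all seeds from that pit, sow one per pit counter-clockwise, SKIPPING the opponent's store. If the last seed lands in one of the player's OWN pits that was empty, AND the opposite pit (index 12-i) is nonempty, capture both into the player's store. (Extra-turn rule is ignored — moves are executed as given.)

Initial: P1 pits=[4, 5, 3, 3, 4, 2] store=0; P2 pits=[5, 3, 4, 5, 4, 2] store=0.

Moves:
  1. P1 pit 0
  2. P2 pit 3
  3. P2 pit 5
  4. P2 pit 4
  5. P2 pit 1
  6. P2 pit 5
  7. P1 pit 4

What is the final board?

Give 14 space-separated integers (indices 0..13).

Answer: 3 0 5 4 0 3 1 6 1 6 1 0 0 14

Derivation:
Move 1: P1 pit0 -> P1=[0,6,4,4,5,2](0) P2=[5,3,4,5,4,2](0)
Move 2: P2 pit3 -> P1=[1,7,4,4,5,2](0) P2=[5,3,4,0,5,3](1)
Move 3: P2 pit5 -> P1=[2,8,4,4,5,2](0) P2=[5,3,4,0,5,0](2)
Move 4: P2 pit4 -> P1=[3,9,5,4,5,2](0) P2=[5,3,4,0,0,1](3)
Move 5: P2 pit1 -> P1=[3,0,5,4,5,2](0) P2=[5,0,5,1,0,1](13)
Move 6: P2 pit5 -> P1=[3,0,5,4,5,2](0) P2=[5,0,5,1,0,0](14)
Move 7: P1 pit4 -> P1=[3,0,5,4,0,3](1) P2=[6,1,6,1,0,0](14)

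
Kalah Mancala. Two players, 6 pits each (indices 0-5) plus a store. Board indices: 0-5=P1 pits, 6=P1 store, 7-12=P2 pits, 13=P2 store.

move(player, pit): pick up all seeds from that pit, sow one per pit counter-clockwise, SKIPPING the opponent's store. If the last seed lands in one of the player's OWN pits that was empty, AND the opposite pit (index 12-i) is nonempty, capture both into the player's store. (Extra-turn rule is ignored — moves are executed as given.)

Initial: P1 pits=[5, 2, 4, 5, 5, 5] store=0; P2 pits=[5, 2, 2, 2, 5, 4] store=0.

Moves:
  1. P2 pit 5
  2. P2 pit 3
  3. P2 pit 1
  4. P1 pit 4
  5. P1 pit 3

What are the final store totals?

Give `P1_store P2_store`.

Answer: 2 14

Derivation:
Move 1: P2 pit5 -> P1=[6,3,5,5,5,5](0) P2=[5,2,2,2,5,0](1)
Move 2: P2 pit3 -> P1=[0,3,5,5,5,5](0) P2=[5,2,2,0,6,0](8)
Move 3: P2 pit1 -> P1=[0,3,0,5,5,5](0) P2=[5,0,3,0,6,0](14)
Move 4: P1 pit4 -> P1=[0,3,0,5,0,6](1) P2=[6,1,4,0,6,0](14)
Move 5: P1 pit3 -> P1=[0,3,0,0,1,7](2) P2=[7,2,4,0,6,0](14)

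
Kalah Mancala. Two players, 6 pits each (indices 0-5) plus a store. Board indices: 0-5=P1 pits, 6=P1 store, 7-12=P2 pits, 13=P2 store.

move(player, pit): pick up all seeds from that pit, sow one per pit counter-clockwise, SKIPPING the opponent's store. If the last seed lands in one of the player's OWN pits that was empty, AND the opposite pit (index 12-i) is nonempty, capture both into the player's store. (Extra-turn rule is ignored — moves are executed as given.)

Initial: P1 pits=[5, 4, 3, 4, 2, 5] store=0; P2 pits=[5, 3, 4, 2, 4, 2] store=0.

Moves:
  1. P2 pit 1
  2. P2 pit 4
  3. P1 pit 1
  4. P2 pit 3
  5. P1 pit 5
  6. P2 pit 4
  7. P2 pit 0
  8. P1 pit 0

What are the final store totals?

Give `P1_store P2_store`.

Move 1: P2 pit1 -> P1=[5,4,3,4,2,5](0) P2=[5,0,5,3,5,2](0)
Move 2: P2 pit4 -> P1=[6,5,4,4,2,5](0) P2=[5,0,5,3,0,3](1)
Move 3: P1 pit1 -> P1=[6,0,5,5,3,6](1) P2=[5,0,5,3,0,3](1)
Move 4: P2 pit3 -> P1=[6,0,5,5,3,6](1) P2=[5,0,5,0,1,4](2)
Move 5: P1 pit5 -> P1=[6,0,5,5,3,0](2) P2=[6,1,6,1,2,4](2)
Move 6: P2 pit4 -> P1=[6,0,5,5,3,0](2) P2=[6,1,6,1,0,5](3)
Move 7: P2 pit0 -> P1=[6,0,5,5,3,0](2) P2=[0,2,7,2,1,6](4)
Move 8: P1 pit0 -> P1=[0,1,6,6,4,1](3) P2=[0,2,7,2,1,6](4)

Answer: 3 4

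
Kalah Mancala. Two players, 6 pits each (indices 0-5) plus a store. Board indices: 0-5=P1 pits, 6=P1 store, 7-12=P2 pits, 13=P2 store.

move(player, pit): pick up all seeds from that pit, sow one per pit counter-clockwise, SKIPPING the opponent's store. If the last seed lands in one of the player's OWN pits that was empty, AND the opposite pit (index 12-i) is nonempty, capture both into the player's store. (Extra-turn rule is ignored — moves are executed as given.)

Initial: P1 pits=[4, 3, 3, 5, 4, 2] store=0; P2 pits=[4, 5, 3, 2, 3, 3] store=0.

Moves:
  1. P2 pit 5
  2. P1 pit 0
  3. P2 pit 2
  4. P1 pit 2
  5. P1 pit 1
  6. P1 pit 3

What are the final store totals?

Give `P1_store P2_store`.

Answer: 3 1

Derivation:
Move 1: P2 pit5 -> P1=[5,4,3,5,4,2](0) P2=[4,5,3,2,3,0](1)
Move 2: P1 pit0 -> P1=[0,5,4,6,5,3](0) P2=[4,5,3,2,3,0](1)
Move 3: P2 pit2 -> P1=[0,5,4,6,5,3](0) P2=[4,5,0,3,4,1](1)
Move 4: P1 pit2 -> P1=[0,5,0,7,6,4](1) P2=[4,5,0,3,4,1](1)
Move 5: P1 pit1 -> P1=[0,0,1,8,7,5](2) P2=[4,5,0,3,4,1](1)
Move 6: P1 pit3 -> P1=[0,0,1,0,8,6](3) P2=[5,6,1,4,5,1](1)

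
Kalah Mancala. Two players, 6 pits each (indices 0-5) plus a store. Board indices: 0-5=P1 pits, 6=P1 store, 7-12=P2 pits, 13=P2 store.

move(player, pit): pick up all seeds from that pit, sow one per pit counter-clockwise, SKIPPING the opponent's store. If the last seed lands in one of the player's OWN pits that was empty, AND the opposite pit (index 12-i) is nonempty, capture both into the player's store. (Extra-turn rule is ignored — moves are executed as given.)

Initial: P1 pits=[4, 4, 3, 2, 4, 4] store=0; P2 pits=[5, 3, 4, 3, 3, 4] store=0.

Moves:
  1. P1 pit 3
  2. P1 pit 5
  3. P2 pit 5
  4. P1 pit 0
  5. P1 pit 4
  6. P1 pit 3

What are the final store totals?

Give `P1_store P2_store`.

Move 1: P1 pit3 -> P1=[4,4,3,0,5,5](0) P2=[5,3,4,3,3,4](0)
Move 2: P1 pit5 -> P1=[4,4,3,0,5,0](1) P2=[6,4,5,4,3,4](0)
Move 3: P2 pit5 -> P1=[5,5,4,0,5,0](1) P2=[6,4,5,4,3,0](1)
Move 4: P1 pit0 -> P1=[0,6,5,1,6,0](8) P2=[0,4,5,4,3,0](1)
Move 5: P1 pit4 -> P1=[0,6,5,1,0,1](9) P2=[1,5,6,5,3,0](1)
Move 6: P1 pit3 -> P1=[0,6,5,0,0,1](15) P2=[1,0,6,5,3,0](1)

Answer: 15 1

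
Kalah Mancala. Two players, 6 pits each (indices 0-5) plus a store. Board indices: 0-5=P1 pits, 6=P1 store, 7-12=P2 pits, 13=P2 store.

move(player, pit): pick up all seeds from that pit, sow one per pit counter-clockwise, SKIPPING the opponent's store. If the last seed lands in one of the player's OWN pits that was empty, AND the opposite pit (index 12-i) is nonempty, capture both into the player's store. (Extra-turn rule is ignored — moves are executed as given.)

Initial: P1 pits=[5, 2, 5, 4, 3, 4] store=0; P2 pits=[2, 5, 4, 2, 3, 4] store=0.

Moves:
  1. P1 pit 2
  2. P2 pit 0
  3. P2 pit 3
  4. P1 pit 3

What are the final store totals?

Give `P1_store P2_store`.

Move 1: P1 pit2 -> P1=[5,2,0,5,4,5](1) P2=[3,5,4,2,3,4](0)
Move 2: P2 pit0 -> P1=[5,2,0,5,4,5](1) P2=[0,6,5,3,3,4](0)
Move 3: P2 pit3 -> P1=[5,2,0,5,4,5](1) P2=[0,6,5,0,4,5](1)
Move 4: P1 pit3 -> P1=[5,2,0,0,5,6](2) P2=[1,7,5,0,4,5](1)

Answer: 2 1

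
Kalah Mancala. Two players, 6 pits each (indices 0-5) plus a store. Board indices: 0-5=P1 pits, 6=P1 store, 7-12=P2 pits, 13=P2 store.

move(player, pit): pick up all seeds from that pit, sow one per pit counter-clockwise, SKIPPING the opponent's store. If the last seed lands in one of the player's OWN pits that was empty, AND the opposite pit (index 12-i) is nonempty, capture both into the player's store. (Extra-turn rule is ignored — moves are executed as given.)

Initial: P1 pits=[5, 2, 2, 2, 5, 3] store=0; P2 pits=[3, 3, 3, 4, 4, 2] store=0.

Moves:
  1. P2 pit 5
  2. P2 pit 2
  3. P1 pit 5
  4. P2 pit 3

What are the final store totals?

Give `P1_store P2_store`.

Move 1: P2 pit5 -> P1=[6,2,2,2,5,3](0) P2=[3,3,3,4,4,0](1)
Move 2: P2 pit2 -> P1=[0,2,2,2,5,3](0) P2=[3,3,0,5,5,0](8)
Move 3: P1 pit5 -> P1=[0,2,2,2,5,0](1) P2=[4,4,0,5,5,0](8)
Move 4: P2 pit3 -> P1=[1,3,2,2,5,0](1) P2=[4,4,0,0,6,1](9)

Answer: 1 9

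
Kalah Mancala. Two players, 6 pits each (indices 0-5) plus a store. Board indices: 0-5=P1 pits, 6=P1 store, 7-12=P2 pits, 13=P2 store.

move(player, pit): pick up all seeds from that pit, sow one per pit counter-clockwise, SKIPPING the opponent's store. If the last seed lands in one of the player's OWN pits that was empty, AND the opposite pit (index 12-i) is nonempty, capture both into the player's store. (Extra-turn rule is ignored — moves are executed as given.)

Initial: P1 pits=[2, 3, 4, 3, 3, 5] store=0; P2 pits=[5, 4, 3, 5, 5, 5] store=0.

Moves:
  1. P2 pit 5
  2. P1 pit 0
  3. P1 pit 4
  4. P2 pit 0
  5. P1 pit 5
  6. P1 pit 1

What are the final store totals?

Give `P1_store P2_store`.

Answer: 3 2

Derivation:
Move 1: P2 pit5 -> P1=[3,4,5,4,3,5](0) P2=[5,4,3,5,5,0](1)
Move 2: P1 pit0 -> P1=[0,5,6,5,3,5](0) P2=[5,4,3,5,5,0](1)
Move 3: P1 pit4 -> P1=[0,5,6,5,0,6](1) P2=[6,4,3,5,5,0](1)
Move 4: P2 pit0 -> P1=[0,5,6,5,0,6](1) P2=[0,5,4,6,6,1](2)
Move 5: P1 pit5 -> P1=[0,5,6,5,0,0](2) P2=[1,6,5,7,7,1](2)
Move 6: P1 pit1 -> P1=[0,0,7,6,1,1](3) P2=[1,6,5,7,7,1](2)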